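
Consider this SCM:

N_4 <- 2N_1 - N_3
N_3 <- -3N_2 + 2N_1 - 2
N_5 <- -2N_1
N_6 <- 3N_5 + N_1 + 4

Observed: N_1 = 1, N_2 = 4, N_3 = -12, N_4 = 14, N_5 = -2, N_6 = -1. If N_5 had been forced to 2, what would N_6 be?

The intervention breaks the incoming arrows to N_5: N_5 <- -2N_1 no longer applies, and N_5 = 2.
N_6 = 3N_5 + N_1 + 4  [with N_5=2, N_1=1]  = 11

11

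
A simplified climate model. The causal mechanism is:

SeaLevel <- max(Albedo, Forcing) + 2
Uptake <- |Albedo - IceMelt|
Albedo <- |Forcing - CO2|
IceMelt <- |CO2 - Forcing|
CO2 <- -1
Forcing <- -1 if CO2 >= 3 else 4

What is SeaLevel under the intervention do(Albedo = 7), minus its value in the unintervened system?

2

Intervening sets Albedo = 7 and removes its equation (Albedo <- |Forcing - CO2|).
Forcing = -1 if CO2 >= 3 else 4  [with CO2=-1]  = 4
SeaLevel = max(Albedo, Forcing) + 2  [with Albedo=7, Forcing=4]  = 9
Without intervention: Forcing = -1 if CO2 >= 3 else 4  [with CO2=-1]  = 4; Albedo = |Forcing - CO2|  [with Forcing=4, CO2=-1]  = 5; SeaLevel = max(Albedo, Forcing) + 2  [with Albedo=5, Forcing=4]  = 7.
Change = 9 − 7 = 2.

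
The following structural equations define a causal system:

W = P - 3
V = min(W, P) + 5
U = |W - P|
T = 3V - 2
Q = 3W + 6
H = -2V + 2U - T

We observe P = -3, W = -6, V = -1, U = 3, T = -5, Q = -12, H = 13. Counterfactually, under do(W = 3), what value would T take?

do(W=3) replaces the equation W = P - 3 with the constant W = 3.
V = min(W, P) + 5  [with W=3, P=-3]  = 2
T = 3V - 2  [with V=2]  = 4

4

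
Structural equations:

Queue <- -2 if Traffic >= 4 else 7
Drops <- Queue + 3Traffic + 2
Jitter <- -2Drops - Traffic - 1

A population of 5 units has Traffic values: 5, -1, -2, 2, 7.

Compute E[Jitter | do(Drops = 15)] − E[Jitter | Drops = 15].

do(Drops=15) breaks Drops's dependence on Traffic. With Drops=15 fixed, Jitter across the units is -36, -30, -29, -33, -38, mean -33.2.
E[Jitter|Drops=15] averages over only the 2 units with Drops=15 (Traffic = 5, 2): Jitter = -36, -33, mean -34.5.
Difference = -33.2 − (-34.5) = 1.3.

1.3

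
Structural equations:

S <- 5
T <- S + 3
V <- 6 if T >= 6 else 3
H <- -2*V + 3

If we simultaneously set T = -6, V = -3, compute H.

Setting T = -6, V = -3 by intervention discards those variables' equations.
H = -2*V + 3  [with V=-3]  = 9

9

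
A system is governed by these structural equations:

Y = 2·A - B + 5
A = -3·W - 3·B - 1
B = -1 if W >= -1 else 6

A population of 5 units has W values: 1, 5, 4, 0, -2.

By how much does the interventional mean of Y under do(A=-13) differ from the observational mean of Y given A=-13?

2.1

Under do(A=-13), A's equation is replaced by A=-13 for every unit. Per-unit Y: -20, -20, -20, -20, -27. Mean = -21.4.
E[Y|A=-13] averages over only the 2 units with A=-13 (W = 5, -2): Y = -20, -27, mean -23.5.
Difference = -21.4 − (-23.5) = 2.1.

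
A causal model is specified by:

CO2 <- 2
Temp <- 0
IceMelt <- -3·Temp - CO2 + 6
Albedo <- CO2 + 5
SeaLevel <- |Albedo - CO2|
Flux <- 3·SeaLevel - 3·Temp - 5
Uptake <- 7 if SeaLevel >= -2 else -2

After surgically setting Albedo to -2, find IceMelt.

4

Under do(Albedo=-2), the mechanism Albedo <- CO2 + 5 is discarded; Albedo is fixed at -2.
Since IceMelt is not a descendant of the intervened variable, it is unaffected.
IceMelt = -3·Temp - CO2 + 6  [with Temp=0, CO2=2]  = 4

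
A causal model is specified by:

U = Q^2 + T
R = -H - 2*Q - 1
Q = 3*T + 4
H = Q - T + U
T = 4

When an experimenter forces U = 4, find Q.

16

Under do(U=4), the mechanism U = Q^2 + T is discarded; U is fixed at 4.
Since Q is not a descendant of the intervened variable, it is unaffected.
Q = 3*T + 4  [with T=4]  = 16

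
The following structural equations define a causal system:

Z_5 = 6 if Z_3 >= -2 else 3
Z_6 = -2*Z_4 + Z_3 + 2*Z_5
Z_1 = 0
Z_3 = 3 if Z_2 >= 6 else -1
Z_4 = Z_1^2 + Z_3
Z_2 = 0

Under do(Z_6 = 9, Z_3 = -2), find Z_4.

-2

Under do(Z_6 = 9, Z_3 = -2), each intervened variable's structural equation is replaced by its fixed value.
Z_4 = Z_1^2 + Z_3  [with Z_1=0, Z_3=-2]  = -2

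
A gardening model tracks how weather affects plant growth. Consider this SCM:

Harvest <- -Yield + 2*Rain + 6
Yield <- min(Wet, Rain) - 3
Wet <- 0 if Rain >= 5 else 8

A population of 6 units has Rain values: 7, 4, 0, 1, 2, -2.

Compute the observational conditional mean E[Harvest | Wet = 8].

10

Conditioning on Wet=8 selects the 5 unit(s) with Rain ∈ {4, 0, 1, 2, -2}. Their Harvest values: 13, 9, 10, 11, 7. Mean = 10.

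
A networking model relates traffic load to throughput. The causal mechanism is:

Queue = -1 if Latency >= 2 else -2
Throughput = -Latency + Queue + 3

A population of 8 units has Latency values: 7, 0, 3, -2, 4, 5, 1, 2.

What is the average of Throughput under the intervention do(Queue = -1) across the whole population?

-0.5

Every unit gets Queue=-1 under the intervention. Throughput values become -5, 2, -1, 4, -2, -3, 1, 0; E[Throughput|do(Queue=-1)] = -0.5.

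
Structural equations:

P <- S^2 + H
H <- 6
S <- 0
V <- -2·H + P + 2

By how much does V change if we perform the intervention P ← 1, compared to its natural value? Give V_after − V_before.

The intervention breaks the incoming arrows to P: P <- S^2 + H no longer applies, and P = 1.
V = -2·H + P + 2  [with H=6, P=1]  = -9
Without intervention: P = S^2 + H  [with S=0, H=6]  = 6; V = -2·H + P + 2  [with H=6, P=6]  = -4.
Change = -9 − (-4) = -5.

-5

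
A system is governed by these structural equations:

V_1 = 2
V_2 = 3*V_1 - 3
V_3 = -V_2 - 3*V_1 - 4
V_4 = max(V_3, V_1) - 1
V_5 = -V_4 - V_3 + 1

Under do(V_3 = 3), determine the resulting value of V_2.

Under do(V_3=3), the mechanism V_3 = -V_2 - 3*V_1 - 4 is discarded; V_3 is fixed at 3.
Since V_2 is not a descendant of the intervened variable, it is unaffected.
V_2 = 3*V_1 - 3  [with V_1=2]  = 3

3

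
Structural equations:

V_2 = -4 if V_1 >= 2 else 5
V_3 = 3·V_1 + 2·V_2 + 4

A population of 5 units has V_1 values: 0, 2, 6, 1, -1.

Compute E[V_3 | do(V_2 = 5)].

18.8

The intervention sets V_2=5 in all 5 units regardless of V_1. Recomputing V_3 per unit gives 14, 20, 32, 17, 11; average 18.8.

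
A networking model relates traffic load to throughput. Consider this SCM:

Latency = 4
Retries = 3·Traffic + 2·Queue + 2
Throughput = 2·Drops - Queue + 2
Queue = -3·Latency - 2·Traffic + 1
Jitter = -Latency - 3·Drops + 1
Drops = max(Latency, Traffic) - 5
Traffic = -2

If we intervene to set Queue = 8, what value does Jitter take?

The intervention breaks the incoming arrows to Queue: Queue = -3·Latency - 2·Traffic + 1 no longer applies, and Queue = 8.
No directed path runs from Queue to Jitter, so Jitter keeps its natural value.
Drops = max(Latency, Traffic) - 5  [with Latency=4, Traffic=-2]  = -1
Jitter = -Latency - 3·Drops + 1  [with Latency=4, Drops=-1]  = 0

0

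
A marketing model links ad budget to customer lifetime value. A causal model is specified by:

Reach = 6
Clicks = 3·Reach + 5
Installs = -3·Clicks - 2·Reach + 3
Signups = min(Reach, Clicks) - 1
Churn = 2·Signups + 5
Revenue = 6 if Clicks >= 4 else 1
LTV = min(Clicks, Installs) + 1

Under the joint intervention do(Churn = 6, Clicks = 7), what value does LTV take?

Setting Churn = 6, Clicks = 7 by intervention discards those variables' equations.
Installs = -3·Clicks - 2·Reach + 3  [with Clicks=7, Reach=6]  = -30
LTV = min(Clicks, Installs) + 1  [with Clicks=7, Installs=-30]  = -29

-29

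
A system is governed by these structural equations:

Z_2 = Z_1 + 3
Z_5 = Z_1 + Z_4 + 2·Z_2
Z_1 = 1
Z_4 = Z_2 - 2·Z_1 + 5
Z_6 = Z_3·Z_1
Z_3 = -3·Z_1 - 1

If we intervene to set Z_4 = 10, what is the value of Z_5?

19

Intervening sets Z_4 = 10 and removes its equation (Z_4 = Z_2 - 2·Z_1 + 5).
Z_2 = Z_1 + 3  [with Z_1=1]  = 4
Z_5 = Z_1 + Z_4 + 2·Z_2  [with Z_1=1, Z_4=10, Z_2=4]  = 19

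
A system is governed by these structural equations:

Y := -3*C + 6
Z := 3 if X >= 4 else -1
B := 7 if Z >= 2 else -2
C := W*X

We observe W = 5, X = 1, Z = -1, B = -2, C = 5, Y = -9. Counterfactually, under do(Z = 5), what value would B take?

7

The intervention breaks the incoming arrows to Z: Z := 3 if X >= 4 else -1 no longer applies, and Z = 5.
B = 7 if Z >= 2 else -2  [with Z=5]  = 7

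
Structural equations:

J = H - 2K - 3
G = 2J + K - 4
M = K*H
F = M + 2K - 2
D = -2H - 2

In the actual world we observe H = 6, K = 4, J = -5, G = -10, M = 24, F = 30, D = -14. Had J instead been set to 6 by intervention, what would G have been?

12

The intervention breaks the incoming arrows to J: J = H - 2K - 3 no longer applies, and J = 6.
G = 2J + K - 4  [with J=6, K=4]  = 12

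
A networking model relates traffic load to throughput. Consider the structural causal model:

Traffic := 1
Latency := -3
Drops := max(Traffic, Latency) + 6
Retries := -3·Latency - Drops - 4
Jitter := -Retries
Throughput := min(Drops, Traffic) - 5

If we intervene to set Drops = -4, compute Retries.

The intervention breaks the incoming arrows to Drops: Drops := max(Traffic, Latency) + 6 no longer applies, and Drops = -4.
Retries = -3·Latency - Drops - 4  [with Latency=-3, Drops=-4]  = 9

9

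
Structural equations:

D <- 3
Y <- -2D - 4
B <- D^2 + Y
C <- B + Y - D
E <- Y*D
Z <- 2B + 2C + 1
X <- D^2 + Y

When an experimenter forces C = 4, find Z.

7

Under do(C=4), the mechanism C <- B + Y - D is discarded; C is fixed at 4.
Y = -2D - 4  [with D=3]  = -10
B = D^2 + Y  [with D=3, Y=-10]  = -1
Z = 2B + 2C + 1  [with B=-1, C=4]  = 7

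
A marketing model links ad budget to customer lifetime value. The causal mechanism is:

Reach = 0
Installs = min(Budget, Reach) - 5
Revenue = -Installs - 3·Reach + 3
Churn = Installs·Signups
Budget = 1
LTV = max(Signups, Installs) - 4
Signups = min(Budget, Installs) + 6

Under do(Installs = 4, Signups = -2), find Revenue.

Setting Installs = 4, Signups = -2 by intervention discards those variables' equations.
Revenue = -Installs - 3·Reach + 3  [with Installs=4, Reach=0]  = -1

-1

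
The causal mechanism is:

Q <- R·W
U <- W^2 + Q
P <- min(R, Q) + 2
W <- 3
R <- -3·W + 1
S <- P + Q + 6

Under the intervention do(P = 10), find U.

-15

Intervening sets P = 10 and removes its equation (P <- min(R, Q) + 2).
No directed path runs from P to U, so U keeps its natural value.
R = -3·W + 1  [with W=3]  = -8
Q = R·W  [with R=-8, W=3]  = -24
U = W^2 + Q  [with W=3, Q=-24]  = -15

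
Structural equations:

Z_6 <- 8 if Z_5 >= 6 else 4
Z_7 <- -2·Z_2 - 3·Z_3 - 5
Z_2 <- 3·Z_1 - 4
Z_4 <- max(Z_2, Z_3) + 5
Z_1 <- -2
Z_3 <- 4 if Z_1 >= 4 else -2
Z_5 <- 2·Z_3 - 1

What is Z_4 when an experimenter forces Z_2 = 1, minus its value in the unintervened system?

3

Under do(Z_2=1), the mechanism Z_2 <- 3·Z_1 - 4 is discarded; Z_2 is fixed at 1.
Z_3 = 4 if Z_1 >= 4 else -2  [with Z_1=-2]  = -2
Z_4 = max(Z_2, Z_3) + 5  [with Z_2=1, Z_3=-2]  = 6
Without intervention: Z_2 = 3·Z_1 - 4  [with Z_1=-2]  = -10; Z_3 = 4 if Z_1 >= 4 else -2  [with Z_1=-2]  = -2; Z_4 = max(Z_2, Z_3) + 5  [with Z_2=-10, Z_3=-2]  = 3.
Change = 6 − 3 = 3.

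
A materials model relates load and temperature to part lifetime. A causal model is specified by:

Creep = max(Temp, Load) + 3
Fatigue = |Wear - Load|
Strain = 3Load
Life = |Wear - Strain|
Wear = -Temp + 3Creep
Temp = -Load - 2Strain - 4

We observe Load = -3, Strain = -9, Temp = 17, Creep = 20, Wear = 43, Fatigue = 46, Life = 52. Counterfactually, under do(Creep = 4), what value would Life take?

The intervention breaks the incoming arrows to Creep: Creep = max(Temp, Load) + 3 no longer applies, and Creep = 4.
Strain = 3Load  [with Load=-3]  = -9
Temp = -Load - 2Strain - 4  [with Load=-3, Strain=-9]  = 17
Wear = -Temp + 3Creep  [with Temp=17, Creep=4]  = -5
Life = |Wear - Strain|  [with Wear=-5, Strain=-9]  = 4

4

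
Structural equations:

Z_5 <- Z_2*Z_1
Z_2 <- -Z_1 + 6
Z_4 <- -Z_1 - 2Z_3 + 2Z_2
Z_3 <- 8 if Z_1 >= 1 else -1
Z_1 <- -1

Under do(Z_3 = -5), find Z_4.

The intervention breaks the incoming arrows to Z_3: Z_3 <- 8 if Z_1 >= 1 else -1 no longer applies, and Z_3 = -5.
Z_2 = -Z_1 + 6  [with Z_1=-1]  = 7
Z_4 = -Z_1 - 2Z_3 + 2Z_2  [with Z_1=-1, Z_3=-5, Z_2=7]  = 25

25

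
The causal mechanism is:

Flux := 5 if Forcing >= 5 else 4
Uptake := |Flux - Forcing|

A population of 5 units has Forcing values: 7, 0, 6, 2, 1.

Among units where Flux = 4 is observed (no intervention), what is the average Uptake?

Conditioning on Flux=4 selects the 3 unit(s) with Forcing ∈ {0, 2, 1}. Their Uptake values: 4, 2, 3. Mean = 3.

3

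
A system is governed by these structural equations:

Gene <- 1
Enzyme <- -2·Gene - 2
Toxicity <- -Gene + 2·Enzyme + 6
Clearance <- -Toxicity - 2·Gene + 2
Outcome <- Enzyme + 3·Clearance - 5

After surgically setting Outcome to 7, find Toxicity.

do(Outcome=7) replaces the equation Outcome <- Enzyme + 3·Clearance - 5 with the constant Outcome = 7.
Toxicity is not downstream of the intervention, so its value is determined by the original equations.
Enzyme = -2·Gene - 2  [with Gene=1]  = -4
Toxicity = -Gene + 2·Enzyme + 6  [with Gene=1, Enzyme=-4]  = -3

-3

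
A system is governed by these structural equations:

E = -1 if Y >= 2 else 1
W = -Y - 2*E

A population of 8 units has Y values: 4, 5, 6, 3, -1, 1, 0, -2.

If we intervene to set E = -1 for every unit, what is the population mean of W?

do(E=-1) breaks E's dependence on Y. With E=-1 fixed, W across the units is -2, -3, -4, -1, 3, 1, 2, 4, mean 0.

0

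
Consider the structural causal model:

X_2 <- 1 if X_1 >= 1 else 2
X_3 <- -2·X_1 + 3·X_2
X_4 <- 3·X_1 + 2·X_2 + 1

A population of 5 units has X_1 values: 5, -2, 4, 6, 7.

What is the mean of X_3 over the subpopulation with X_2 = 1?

Conditioning on X_2=1 selects the 4 unit(s) with X_1 ∈ {5, 4, 6, 7}. Their X_3 values: -7, -5, -9, -11. Mean = -8.

-8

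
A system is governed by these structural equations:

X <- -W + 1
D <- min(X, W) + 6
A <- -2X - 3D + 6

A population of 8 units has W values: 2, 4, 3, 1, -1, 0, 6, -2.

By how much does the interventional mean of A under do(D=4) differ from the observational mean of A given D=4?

The intervention sets D=4 in all 8 units regardless of W. Recomputing A per unit gives -4, 0, -2, -6, -10, -8, 4, -12; average -4.75.
E[A|D=4] averages over only the 2 units with D=4 (W = 3, -2): A = -2, -12, mean -7.
Difference = -4.75 − (-7) = 2.25.

2.25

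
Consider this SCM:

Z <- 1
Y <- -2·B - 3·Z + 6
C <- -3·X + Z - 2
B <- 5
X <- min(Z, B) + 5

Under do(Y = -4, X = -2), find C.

The joint intervention fixes Y = -4, X = -2, removing each variable's own equation.
C = -3·X + Z - 2  [with X=-2, Z=1]  = 5

5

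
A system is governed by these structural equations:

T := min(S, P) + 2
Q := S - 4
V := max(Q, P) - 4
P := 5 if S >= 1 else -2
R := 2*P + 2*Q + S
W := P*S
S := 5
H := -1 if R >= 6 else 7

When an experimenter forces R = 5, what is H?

Intervening sets R = 5 and removes its equation (R := 2*P + 2*Q + S).
H = -1 if R >= 6 else 7  [with R=5]  = 7

7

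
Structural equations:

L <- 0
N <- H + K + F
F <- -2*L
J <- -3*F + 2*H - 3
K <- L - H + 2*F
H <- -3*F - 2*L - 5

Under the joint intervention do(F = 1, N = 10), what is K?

10

The joint intervention fixes F = 1, N = 10, removing each variable's own equation.
H = -3*F - 2*L - 5  [with F=1, L=0]  = -8
K = L - H + 2*F  [with L=0, H=-8, F=1]  = 10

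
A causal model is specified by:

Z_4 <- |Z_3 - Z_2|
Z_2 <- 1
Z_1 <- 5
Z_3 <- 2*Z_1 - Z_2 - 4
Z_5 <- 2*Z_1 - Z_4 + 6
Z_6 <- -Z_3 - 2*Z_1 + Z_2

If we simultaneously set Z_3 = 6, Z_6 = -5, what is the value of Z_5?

The joint intervention fixes Z_3 = 6, Z_6 = -5, removing each variable's own equation.
Z_4 = |Z_3 - Z_2|  [with Z_3=6, Z_2=1]  = 5
Z_5 = 2*Z_1 - Z_4 + 6  [with Z_1=5, Z_4=5]  = 11

11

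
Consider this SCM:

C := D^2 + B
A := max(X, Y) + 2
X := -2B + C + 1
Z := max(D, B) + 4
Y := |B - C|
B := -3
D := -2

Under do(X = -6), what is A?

6

The intervention breaks the incoming arrows to X: X := -2B + C + 1 no longer applies, and X = -6.
C = D^2 + B  [with D=-2, B=-3]  = 1
Y = |B - C|  [with B=-3, C=1]  = 4
A = max(X, Y) + 2  [with X=-6, Y=4]  = 6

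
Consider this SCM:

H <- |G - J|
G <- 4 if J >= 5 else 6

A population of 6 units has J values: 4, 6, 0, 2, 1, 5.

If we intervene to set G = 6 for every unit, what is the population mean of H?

do(G=6) breaks G's dependence on J. With G=6 fixed, H across the units is 2, 0, 6, 4, 5, 1, mean 3.

3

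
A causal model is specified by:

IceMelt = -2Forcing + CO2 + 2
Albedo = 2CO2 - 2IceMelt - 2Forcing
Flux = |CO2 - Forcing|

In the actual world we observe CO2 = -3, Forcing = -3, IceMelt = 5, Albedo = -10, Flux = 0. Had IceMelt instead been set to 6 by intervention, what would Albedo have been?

The intervention breaks the incoming arrows to IceMelt: IceMelt = -2Forcing + CO2 + 2 no longer applies, and IceMelt = 6.
Albedo = 2CO2 - 2IceMelt - 2Forcing  [with CO2=-3, IceMelt=6, Forcing=-3]  = -12

-12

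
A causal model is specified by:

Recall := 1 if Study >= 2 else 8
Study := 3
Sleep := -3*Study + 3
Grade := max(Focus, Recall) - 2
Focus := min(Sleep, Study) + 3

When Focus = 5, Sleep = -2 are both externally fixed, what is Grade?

3

Setting Focus = 5, Sleep = -2 by intervention discards those variables' equations.
Recall = 1 if Study >= 2 else 8  [with Study=3]  = 1
Grade = max(Focus, Recall) - 2  [with Focus=5, Recall=1]  = 3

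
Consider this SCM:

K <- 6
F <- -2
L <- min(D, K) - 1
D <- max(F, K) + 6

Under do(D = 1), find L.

0

The intervention breaks the incoming arrows to D: D <- max(F, K) + 6 no longer applies, and D = 1.
L = min(D, K) - 1  [with D=1, K=6]  = 0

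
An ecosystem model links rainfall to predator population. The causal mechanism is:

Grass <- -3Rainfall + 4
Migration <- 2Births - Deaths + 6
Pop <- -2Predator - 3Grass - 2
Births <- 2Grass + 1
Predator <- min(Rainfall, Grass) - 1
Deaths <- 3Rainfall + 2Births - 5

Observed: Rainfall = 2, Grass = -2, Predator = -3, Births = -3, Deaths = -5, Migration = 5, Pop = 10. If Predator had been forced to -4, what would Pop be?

12

The intervention breaks the incoming arrows to Predator: Predator <- min(Rainfall, Grass) - 1 no longer applies, and Predator = -4.
Grass = -3Rainfall + 4  [with Rainfall=2]  = -2
Pop = -2Predator - 3Grass - 2  [with Predator=-4, Grass=-2]  = 12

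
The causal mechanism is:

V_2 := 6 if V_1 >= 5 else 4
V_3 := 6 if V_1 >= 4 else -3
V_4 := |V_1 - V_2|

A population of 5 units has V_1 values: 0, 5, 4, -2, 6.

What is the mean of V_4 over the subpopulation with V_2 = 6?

E[V_4|V_2=6] averages over only the 2 units with V_2=6 (V_1 = 5, 6): V_4 = 1, 0, mean 0.5.

0.5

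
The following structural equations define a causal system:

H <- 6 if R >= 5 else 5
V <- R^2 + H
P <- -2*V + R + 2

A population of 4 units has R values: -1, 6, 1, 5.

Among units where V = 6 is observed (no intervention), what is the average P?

-10

Observing V=6 restricts to units where V's equation naturally yields 6: R ∈ {-1, 1}. In that subpopulation P = -11, -9, mean -10.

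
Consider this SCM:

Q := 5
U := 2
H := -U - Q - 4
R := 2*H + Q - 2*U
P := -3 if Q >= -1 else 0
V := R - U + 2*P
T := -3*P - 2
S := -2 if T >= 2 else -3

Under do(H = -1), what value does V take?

-9

The intervention breaks the incoming arrows to H: H := -U - Q - 4 no longer applies, and H = -1.
R = 2*H + Q - 2*U  [with H=-1, Q=5, U=2]  = -1
P = -3 if Q >= -1 else 0  [with Q=5]  = -3
V = R - U + 2*P  [with R=-1, U=2, P=-3]  = -9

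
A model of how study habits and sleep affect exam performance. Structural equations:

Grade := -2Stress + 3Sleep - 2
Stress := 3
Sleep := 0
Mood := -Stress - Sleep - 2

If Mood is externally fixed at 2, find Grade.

-8

The intervention breaks the incoming arrows to Mood: Mood := -Stress - Sleep - 2 no longer applies, and Mood = 2.
Grade is not downstream of the intervention, so its value is determined by the original equations.
Grade = -2Stress + 3Sleep - 2  [with Stress=3, Sleep=0]  = -8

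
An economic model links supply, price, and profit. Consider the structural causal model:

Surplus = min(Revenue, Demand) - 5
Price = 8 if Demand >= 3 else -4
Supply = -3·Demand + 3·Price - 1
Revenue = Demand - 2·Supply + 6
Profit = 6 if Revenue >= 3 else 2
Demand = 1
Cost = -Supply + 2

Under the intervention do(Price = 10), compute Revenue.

-45

do(Price=10) replaces the equation Price = 8 if Demand >= 3 else -4 with the constant Price = 10.
Supply = -3·Demand + 3·Price - 1  [with Demand=1, Price=10]  = 26
Revenue = Demand - 2·Supply + 6  [with Demand=1, Supply=26]  = -45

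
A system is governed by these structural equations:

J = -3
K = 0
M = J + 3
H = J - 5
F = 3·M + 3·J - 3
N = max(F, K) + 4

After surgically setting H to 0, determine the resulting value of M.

0

Under do(H=0), the mechanism H = J - 5 is discarded; H is fixed at 0.
Since M is not a descendant of the intervened variable, it is unaffected.
M = J + 3  [with J=-3]  = 0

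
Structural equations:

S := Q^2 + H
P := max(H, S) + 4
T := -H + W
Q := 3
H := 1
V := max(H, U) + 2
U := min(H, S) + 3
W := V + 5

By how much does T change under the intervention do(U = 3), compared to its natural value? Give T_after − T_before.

do(U=3) replaces the equation U := min(H, S) + 3 with the constant U = 3.
V = max(H, U) + 2  [with H=1, U=3]  = 5
W = V + 5  [with V=5]  = 10
T = -H + W  [with H=1, W=10]  = 9
Without intervention: S = Q^2 + H  [with Q=3, H=1]  = 10; U = min(H, S) + 3  [with H=1, S=10]  = 4; V = max(H, U) + 2  [with H=1, U=4]  = 6; W = V + 5  [with V=6]  = 11; T = -H + W  [with H=1, W=11]  = 10.
Change = 9 − 10 = -1.

-1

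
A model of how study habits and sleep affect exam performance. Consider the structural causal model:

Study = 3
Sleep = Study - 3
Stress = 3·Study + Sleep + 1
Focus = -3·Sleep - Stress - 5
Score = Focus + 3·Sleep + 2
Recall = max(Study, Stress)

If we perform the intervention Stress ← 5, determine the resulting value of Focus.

-10

The intervention breaks the incoming arrows to Stress: Stress = 3·Study + Sleep + 1 no longer applies, and Stress = 5.
Sleep = Study - 3  [with Study=3]  = 0
Focus = -3·Sleep - Stress - 5  [with Sleep=0, Stress=5]  = -10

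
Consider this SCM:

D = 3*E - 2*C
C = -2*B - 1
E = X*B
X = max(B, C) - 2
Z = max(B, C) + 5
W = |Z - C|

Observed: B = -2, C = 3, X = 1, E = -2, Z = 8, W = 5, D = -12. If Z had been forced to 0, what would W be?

3

The intervention breaks the incoming arrows to Z: Z = max(B, C) + 5 no longer applies, and Z = 0.
C = -2*B - 1  [with B=-2]  = 3
W = |Z - C|  [with Z=0, C=3]  = 3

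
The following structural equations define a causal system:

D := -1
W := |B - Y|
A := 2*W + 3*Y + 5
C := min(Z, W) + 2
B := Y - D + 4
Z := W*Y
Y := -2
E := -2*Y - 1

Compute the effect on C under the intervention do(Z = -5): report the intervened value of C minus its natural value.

5

Intervening sets Z = -5 and removes its equation (Z := W*Y).
B = Y - D + 4  [with Y=-2, D=-1]  = 3
W = |B - Y|  [with B=3, Y=-2]  = 5
C = min(Z, W) + 2  [with Z=-5, W=5]  = -3
Without intervention: B = Y - D + 4  [with Y=-2, D=-1]  = 3; W = |B - Y|  [with B=3, Y=-2]  = 5; Z = W*Y  [with W=5, Y=-2]  = -10; C = min(Z, W) + 2  [with Z=-10, W=5]  = -8.
Change = -3 − (-8) = 5.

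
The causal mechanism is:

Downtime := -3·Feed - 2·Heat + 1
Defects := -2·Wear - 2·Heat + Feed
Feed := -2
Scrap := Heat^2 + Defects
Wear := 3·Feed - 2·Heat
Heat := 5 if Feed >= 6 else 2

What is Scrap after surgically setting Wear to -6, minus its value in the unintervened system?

do(Wear=-6) replaces the equation Wear := 3·Feed - 2·Heat with the constant Wear = -6.
Heat = 5 if Feed >= 6 else 2  [with Feed=-2]  = 2
Defects = -2·Wear - 2·Heat + Feed  [with Wear=-6, Heat=2, Feed=-2]  = 6
Scrap = Heat^2 + Defects  [with Heat=2, Defects=6]  = 10
Without intervention: Heat = 5 if Feed >= 6 else 2  [with Feed=-2]  = 2; Wear = 3·Feed - 2·Heat  [with Feed=-2, Heat=2]  = -10; Defects = -2·Wear - 2·Heat + Feed  [with Wear=-10, Heat=2, Feed=-2]  = 14; Scrap = Heat^2 + Defects  [with Heat=2, Defects=14]  = 18.
Change = 10 − 18 = -8.

-8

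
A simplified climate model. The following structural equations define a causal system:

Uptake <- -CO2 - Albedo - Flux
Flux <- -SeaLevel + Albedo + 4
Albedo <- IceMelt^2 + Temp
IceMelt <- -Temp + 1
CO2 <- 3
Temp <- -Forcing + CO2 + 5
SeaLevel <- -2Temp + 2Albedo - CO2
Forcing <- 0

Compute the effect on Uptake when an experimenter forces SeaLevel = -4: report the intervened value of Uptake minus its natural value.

Intervening sets SeaLevel = -4 and removes its equation (SeaLevel <- -2Temp + 2Albedo - CO2).
Temp = -Forcing + CO2 + 5  [with Forcing=0, CO2=3]  = 8
IceMelt = -Temp + 1  [with Temp=8]  = -7
Albedo = IceMelt^2 + Temp  [with IceMelt=-7, Temp=8]  = 57
Flux = -SeaLevel + Albedo + 4  [with SeaLevel=-4, Albedo=57]  = 65
Uptake = -CO2 - Albedo - Flux  [with CO2=3, Albedo=57, Flux=65]  = -125
Without intervention: Temp = -Forcing + CO2 + 5  [with Forcing=0, CO2=3]  = 8; IceMelt = -Temp + 1  [with Temp=8]  = -7; Albedo = IceMelt^2 + Temp  [with IceMelt=-7, Temp=8]  = 57; SeaLevel = -2Temp + 2Albedo - CO2  [with Temp=8, Albedo=57, CO2=3]  = 95; Flux = -SeaLevel + Albedo + 4  [with SeaLevel=95, Albedo=57]  = -34; Uptake = -CO2 - Albedo - Flux  [with CO2=3, Albedo=57, Flux=-34]  = -26.
Change = -125 − (-26) = -99.

-99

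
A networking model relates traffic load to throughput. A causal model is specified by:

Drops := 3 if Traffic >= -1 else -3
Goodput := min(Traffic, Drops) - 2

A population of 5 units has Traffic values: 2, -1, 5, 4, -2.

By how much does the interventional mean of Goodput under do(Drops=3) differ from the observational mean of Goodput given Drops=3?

-0.75

Under do(Drops=3), Drops's equation is replaced by Drops=3 for every unit. Per-unit Goodput: 0, -3, 1, 1, -4. Mean = -1.
E[Goodput|Drops=3] averages over only the 4 units with Drops=3 (Traffic = 2, -1, 5, 4): Goodput = 0, -3, 1, 1, mean -0.25.
Difference = -1 − (-0.25) = -0.75.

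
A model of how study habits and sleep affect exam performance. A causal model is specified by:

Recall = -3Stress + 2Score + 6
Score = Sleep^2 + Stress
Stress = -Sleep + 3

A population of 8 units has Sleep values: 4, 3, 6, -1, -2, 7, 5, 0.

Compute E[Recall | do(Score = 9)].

23.25

The intervention sets Score=9 in all 8 units regardless of Sleep. Recomputing Recall per unit gives 27, 24, 33, 12, 9, 36, 30, 15; average 23.25.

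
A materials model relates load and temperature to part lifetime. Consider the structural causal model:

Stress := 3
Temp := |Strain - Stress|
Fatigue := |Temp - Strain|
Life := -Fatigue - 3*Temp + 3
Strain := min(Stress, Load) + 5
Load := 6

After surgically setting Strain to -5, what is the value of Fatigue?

do(Strain=-5) replaces the equation Strain := min(Stress, Load) + 5 with the constant Strain = -5.
Temp = |Strain - Stress|  [with Strain=-5, Stress=3]  = 8
Fatigue = |Temp - Strain|  [with Temp=8, Strain=-5]  = 13

13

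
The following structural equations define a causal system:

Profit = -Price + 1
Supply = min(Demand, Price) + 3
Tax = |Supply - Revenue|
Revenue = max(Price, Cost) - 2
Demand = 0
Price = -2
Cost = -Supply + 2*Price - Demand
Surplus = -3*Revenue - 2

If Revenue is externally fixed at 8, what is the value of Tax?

7

The intervention breaks the incoming arrows to Revenue: Revenue = max(Price, Cost) - 2 no longer applies, and Revenue = 8.
Supply = min(Demand, Price) + 3  [with Demand=0, Price=-2]  = 1
Tax = |Supply - Revenue|  [with Supply=1, Revenue=8]  = 7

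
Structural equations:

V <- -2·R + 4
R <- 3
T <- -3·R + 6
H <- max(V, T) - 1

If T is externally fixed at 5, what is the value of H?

Under do(T=5), the mechanism T <- -3·R + 6 is discarded; T is fixed at 5.
V = -2·R + 4  [with R=3]  = -2
H = max(V, T) - 1  [with V=-2, T=5]  = 4

4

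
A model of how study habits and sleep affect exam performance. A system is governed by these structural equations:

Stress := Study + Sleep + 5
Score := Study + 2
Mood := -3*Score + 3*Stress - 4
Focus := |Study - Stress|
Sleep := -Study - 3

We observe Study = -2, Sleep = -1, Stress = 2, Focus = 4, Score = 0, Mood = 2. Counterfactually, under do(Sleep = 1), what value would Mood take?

8

Under do(Sleep=1), the mechanism Sleep := -Study - 3 is discarded; Sleep is fixed at 1.
Stress = Study + Sleep + 5  [with Study=-2, Sleep=1]  = 4
Score = Study + 2  [with Study=-2]  = 0
Mood = -3*Score + 3*Stress - 4  [with Score=0, Stress=4]  = 8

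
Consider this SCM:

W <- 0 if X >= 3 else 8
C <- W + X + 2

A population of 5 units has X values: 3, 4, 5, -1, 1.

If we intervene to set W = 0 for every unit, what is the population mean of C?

4.4

do(W=0) breaks W's dependence on X. With W=0 fixed, C across the units is 5, 6, 7, 1, 3, mean 4.4.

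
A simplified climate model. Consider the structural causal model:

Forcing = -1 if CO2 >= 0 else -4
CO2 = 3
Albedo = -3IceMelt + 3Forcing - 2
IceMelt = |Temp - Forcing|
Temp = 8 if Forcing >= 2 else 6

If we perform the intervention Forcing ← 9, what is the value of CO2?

3

Under do(Forcing=9), the mechanism Forcing = -1 if CO2 >= 0 else -4 is discarded; Forcing is fixed at 9.
CO2 is not downstream of the intervention, so its value is determined by the original equations.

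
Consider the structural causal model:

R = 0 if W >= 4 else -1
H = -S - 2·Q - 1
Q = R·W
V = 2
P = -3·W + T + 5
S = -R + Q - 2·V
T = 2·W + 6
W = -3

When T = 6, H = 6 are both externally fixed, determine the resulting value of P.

20

Under do(T = 6, H = 6), each intervened variable's structural equation is replaced by its fixed value.
P = -3·W + T + 5  [with W=-3, T=6]  = 20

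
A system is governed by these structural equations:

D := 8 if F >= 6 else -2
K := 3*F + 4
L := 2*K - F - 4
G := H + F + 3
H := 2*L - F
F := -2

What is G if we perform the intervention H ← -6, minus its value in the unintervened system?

Intervening sets H = -6 and removes its equation (H := 2*L - F).
G = H + F + 3  [with H=-6, F=-2]  = -5
Without intervention: K = 3*F + 4  [with F=-2]  = -2; L = 2*K - F - 4  [with K=-2, F=-2]  = -6; H = 2*L - F  [with L=-6, F=-2]  = -10; G = H + F + 3  [with H=-10, F=-2]  = -9.
Change = -5 − (-9) = 4.

4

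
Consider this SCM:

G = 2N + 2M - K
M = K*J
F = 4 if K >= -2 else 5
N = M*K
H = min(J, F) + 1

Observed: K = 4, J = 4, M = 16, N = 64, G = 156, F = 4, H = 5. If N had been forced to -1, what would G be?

26

Intervening sets N = -1 and removes its equation (N = M*K).
M = K*J  [with K=4, J=4]  = 16
G = 2N + 2M - K  [with N=-1, M=16, K=4]  = 26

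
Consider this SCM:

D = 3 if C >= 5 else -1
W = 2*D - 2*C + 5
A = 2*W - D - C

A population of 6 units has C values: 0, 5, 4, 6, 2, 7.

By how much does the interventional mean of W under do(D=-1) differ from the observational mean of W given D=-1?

Every unit gets D=-1 under the intervention. W values become 3, -7, -5, -9, -1, -11; E[W|do(D=-1)] = -5.
Conditioning on D=-1 selects the 3 unit(s) with C ∈ {0, 4, 2}. Their W values: 3, -5, -1. Mean = -1.
Difference = -5 − (-1) = -4.

-4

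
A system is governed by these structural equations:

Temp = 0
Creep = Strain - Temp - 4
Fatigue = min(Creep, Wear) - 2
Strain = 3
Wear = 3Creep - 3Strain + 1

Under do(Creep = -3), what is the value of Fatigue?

-19

do(Creep=-3) replaces the equation Creep = Strain - Temp - 4 with the constant Creep = -3.
Wear = 3Creep - 3Strain + 1  [with Creep=-3, Strain=3]  = -17
Fatigue = min(Creep, Wear) - 2  [with Creep=-3, Wear=-17]  = -19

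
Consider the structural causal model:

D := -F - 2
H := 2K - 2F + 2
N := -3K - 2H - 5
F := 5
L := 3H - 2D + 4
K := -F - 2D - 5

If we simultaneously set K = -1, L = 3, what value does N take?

18

Setting K = -1, L = 3 by intervention discards those variables' equations.
H = 2K - 2F + 2  [with K=-1, F=5]  = -10
N = -3K - 2H - 5  [with K=-1, H=-10]  = 18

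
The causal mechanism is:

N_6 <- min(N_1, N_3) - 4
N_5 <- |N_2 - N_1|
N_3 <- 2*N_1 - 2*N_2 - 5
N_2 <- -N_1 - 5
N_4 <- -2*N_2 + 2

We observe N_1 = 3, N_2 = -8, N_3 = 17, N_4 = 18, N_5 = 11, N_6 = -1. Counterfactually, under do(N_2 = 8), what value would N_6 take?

Under do(N_2=8), the mechanism N_2 <- -N_1 - 5 is discarded; N_2 is fixed at 8.
N_3 = 2*N_1 - 2*N_2 - 5  [with N_1=3, N_2=8]  = -15
N_6 = min(N_1, N_3) - 4  [with N_1=3, N_3=-15]  = -19

-19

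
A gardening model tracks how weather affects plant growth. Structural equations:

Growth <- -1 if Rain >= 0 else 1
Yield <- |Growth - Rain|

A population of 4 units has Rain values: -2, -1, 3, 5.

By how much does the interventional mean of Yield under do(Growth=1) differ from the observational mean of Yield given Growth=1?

do(Growth=1) breaks Growth's dependence on Rain. With Growth=1 fixed, Yield across the units is 3, 2, 2, 4, mean 2.75.
E[Yield|Growth=1] averages over only the 2 units with Growth=1 (Rain = -2, -1): Yield = 3, 2, mean 2.5.
Difference = 2.75 − 2.5 = 0.25.

0.25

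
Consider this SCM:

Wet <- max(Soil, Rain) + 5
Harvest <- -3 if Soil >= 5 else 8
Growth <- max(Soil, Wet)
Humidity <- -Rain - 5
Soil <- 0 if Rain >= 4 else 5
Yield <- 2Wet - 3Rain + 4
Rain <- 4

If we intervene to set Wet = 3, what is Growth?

3

The intervention breaks the incoming arrows to Wet: Wet <- max(Soil, Rain) + 5 no longer applies, and Wet = 3.
Soil = 0 if Rain >= 4 else 5  [with Rain=4]  = 0
Growth = max(Soil, Wet)  [with Soil=0, Wet=3]  = 3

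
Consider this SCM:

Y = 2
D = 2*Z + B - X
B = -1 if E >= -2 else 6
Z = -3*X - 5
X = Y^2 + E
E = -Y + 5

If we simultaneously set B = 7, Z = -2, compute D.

-4

Setting B = 7, Z = -2 by intervention discards those variables' equations.
E = -Y + 5  [with Y=2]  = 3
X = Y^2 + E  [with Y=2, E=3]  = 7
D = 2*Z + B - X  [with Z=-2, B=7, X=7]  = -4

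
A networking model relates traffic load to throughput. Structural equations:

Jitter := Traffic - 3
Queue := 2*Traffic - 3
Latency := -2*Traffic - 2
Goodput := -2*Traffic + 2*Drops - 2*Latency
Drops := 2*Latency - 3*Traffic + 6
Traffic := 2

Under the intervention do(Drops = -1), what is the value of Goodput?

Under do(Drops=-1), the mechanism Drops := 2*Latency - 3*Traffic + 6 is discarded; Drops is fixed at -1.
Latency = -2*Traffic - 2  [with Traffic=2]  = -6
Goodput = -2*Traffic + 2*Drops - 2*Latency  [with Traffic=2, Drops=-1, Latency=-6]  = 6

6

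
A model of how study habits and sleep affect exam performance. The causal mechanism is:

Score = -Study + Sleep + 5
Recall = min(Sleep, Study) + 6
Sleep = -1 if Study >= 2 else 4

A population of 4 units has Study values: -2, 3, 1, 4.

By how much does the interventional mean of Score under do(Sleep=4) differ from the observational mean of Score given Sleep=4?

Every unit gets Sleep=4 under the intervention. Score values become 11, 6, 8, 5; E[Score|do(Sleep=4)] = 7.5.
Observing Sleep=4 restricts to units where Sleep's equation naturally yields 4: Study ∈ {-2, 1}. In that subpopulation Score = 11, 8, mean 9.5.
Difference = 7.5 − 9.5 = -2.

-2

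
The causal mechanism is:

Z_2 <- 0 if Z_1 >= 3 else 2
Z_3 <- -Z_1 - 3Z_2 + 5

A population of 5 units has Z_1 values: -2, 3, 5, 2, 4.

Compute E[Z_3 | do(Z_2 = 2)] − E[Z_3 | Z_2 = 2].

do(Z_2=2) breaks Z_2's dependence on Z_1. With Z_2=2 fixed, Z_3 across the units is 1, -4, -6, -3, -5, mean -3.4.
Conditioning on Z_2=2 selects the 2 unit(s) with Z_1 ∈ {-2, 2}. Their Z_3 values: 1, -3. Mean = -1.
Difference = -3.4 − (-1) = -2.4.

-2.4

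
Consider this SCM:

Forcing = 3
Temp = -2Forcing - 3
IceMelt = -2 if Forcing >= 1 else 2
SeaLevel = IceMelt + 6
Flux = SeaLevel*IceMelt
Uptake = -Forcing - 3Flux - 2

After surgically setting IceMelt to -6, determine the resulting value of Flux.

0

do(IceMelt=-6) replaces the equation IceMelt = -2 if Forcing >= 1 else 2 with the constant IceMelt = -6.
SeaLevel = IceMelt + 6  [with IceMelt=-6]  = 0
Flux = SeaLevel*IceMelt  [with SeaLevel=0, IceMelt=-6]  = 0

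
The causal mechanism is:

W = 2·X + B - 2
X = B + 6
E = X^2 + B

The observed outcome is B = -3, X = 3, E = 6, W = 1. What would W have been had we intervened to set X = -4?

Under do(X=-4), the mechanism X = B + 6 is discarded; X is fixed at -4.
W = 2·X + B - 2  [with X=-4, B=-3]  = -13

-13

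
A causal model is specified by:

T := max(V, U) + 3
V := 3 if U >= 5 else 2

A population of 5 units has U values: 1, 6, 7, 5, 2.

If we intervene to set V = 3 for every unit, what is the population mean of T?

Under do(V=3), V's equation is replaced by V=3 for every unit. Per-unit T: 6, 9, 10, 8, 6. Mean = 7.8.

7.8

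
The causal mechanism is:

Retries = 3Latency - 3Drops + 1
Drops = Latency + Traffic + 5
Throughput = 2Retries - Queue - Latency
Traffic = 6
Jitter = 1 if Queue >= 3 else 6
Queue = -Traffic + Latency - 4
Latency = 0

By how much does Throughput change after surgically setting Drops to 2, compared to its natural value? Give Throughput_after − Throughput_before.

54

The intervention breaks the incoming arrows to Drops: Drops = Latency + Traffic + 5 no longer applies, and Drops = 2.
Queue = -Traffic + Latency - 4  [with Traffic=6, Latency=0]  = -10
Retries = 3Latency - 3Drops + 1  [with Latency=0, Drops=2]  = -5
Throughput = 2Retries - Queue - Latency  [with Retries=-5, Queue=-10, Latency=0]  = 0
Without intervention: Queue = -Traffic + Latency - 4  [with Traffic=6, Latency=0]  = -10; Drops = Latency + Traffic + 5  [with Latency=0, Traffic=6]  = 11; Retries = 3Latency - 3Drops + 1  [with Latency=0, Drops=11]  = -32; Throughput = 2Retries - Queue - Latency  [with Retries=-32, Queue=-10, Latency=0]  = -54.
Change = 0 − (-54) = 54.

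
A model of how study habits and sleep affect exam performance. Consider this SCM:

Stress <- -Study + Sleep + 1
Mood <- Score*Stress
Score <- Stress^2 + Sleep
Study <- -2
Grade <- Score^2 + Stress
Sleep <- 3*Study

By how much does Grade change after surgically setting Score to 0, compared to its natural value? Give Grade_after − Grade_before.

Under do(Score=0), the mechanism Score <- Stress^2 + Sleep is discarded; Score is fixed at 0.
Sleep = 3*Study  [with Study=-2]  = -6
Stress = -Study + Sleep + 1  [with Study=-2, Sleep=-6]  = -3
Grade = Score^2 + Stress  [with Score=0, Stress=-3]  = -3
Without intervention: Sleep = 3*Study  [with Study=-2]  = -6; Stress = -Study + Sleep + 1  [with Study=-2, Sleep=-6]  = -3; Score = Stress^2 + Sleep  [with Stress=-3, Sleep=-6]  = 3; Grade = Score^2 + Stress  [with Score=3, Stress=-3]  = 6.
Change = -3 − 6 = -9.

-9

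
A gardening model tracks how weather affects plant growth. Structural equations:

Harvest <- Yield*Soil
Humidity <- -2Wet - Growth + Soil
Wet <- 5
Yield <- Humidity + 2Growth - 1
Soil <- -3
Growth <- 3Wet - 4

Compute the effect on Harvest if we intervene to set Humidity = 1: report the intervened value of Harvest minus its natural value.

-75

Under do(Humidity=1), the mechanism Humidity <- -2Wet - Growth + Soil is discarded; Humidity is fixed at 1.
Growth = 3Wet - 4  [with Wet=5]  = 11
Yield = Humidity + 2Growth - 1  [with Humidity=1, Growth=11]  = 22
Harvest = Yield*Soil  [with Yield=22, Soil=-3]  = -66
Without intervention: Growth = 3Wet - 4  [with Wet=5]  = 11; Humidity = -2Wet - Growth + Soil  [with Wet=5, Growth=11, Soil=-3]  = -24; Yield = Humidity + 2Growth - 1  [with Humidity=-24, Growth=11]  = -3; Harvest = Yield*Soil  [with Yield=-3, Soil=-3]  = 9.
Change = -66 − 9 = -75.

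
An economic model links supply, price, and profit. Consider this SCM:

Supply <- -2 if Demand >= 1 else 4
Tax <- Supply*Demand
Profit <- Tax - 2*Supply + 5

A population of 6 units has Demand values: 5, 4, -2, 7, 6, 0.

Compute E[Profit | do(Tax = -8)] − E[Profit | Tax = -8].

2

Under do(Tax=-8), Tax's equation is replaced by Tax=-8 for every unit. Per-unit Profit: 1, 1, -11, 1, 1, -11. Mean = -3.
Conditioning on Tax=-8 selects the 2 unit(s) with Demand ∈ {4, -2}. Their Profit values: 1, -11. Mean = -5.
Difference = -3 − (-5) = 2.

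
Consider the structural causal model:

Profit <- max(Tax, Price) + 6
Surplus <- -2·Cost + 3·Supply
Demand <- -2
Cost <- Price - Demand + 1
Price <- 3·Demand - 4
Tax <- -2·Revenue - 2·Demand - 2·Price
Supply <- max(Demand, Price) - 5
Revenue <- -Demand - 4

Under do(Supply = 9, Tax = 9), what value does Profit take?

15

Under do(Supply = 9, Tax = 9), each intervened variable's structural equation is replaced by its fixed value.
Price = 3·Demand - 4  [with Demand=-2]  = -10
Profit = max(Tax, Price) + 6  [with Tax=9, Price=-10]  = 15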